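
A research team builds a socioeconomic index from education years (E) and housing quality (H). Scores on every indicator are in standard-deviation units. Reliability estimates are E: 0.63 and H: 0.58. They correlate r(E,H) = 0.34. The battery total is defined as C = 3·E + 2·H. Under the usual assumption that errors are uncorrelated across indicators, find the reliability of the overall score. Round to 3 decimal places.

0.707

Var(C) = 3² + 2² + 2·[6·0.34] = 13 + 4.08 = 17.08.
Under uncorrelated errors the observed covariances equal the true-score covariances, so only the own-variance terms attenuate.
True-score variance = [3²·0.63 + 2²·0.58] + 4.08 = 7.99 + 4.08 = 12.07.
Reliability = 12.07 / 17.08 = 0.707.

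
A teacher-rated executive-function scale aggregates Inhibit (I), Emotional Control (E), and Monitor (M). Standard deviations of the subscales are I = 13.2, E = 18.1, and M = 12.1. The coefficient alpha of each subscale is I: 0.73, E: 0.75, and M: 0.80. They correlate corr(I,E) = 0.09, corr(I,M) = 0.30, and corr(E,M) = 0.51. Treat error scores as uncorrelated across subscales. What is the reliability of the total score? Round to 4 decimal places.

Var(I+E+M) = 13.2² + 18.1² + 12.1² + 2·[13.2·18.1·0.09 + 13.2·12.1·0.30 + 18.1·12.1·0.51] = 648.26 + 362.228 = 1010.49.
Because errors are independent across components, Cov(Tᵢ,Tⱼ) = Cov(Xᵢ,Xⱼ); the off-diagonal part of the true-score variance is the same as above.
True-score variance = [13.2²·0.73 + 18.1²·0.75 + 12.1²·0.80] + 362.228 = 490.031 + 362.228 = 852.259.
Reliability = 852.259 / 1010.49 = 0.8434.

0.8434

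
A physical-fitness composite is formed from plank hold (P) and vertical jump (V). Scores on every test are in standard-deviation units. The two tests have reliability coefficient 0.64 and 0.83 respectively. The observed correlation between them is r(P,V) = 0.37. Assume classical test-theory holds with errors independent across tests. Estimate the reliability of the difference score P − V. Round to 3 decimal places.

0.579

Var(P−V) = 1 + 1 − 2·0.37 = 2 − 0.74 = 1.26.
Because errors are independent across components, Cov(Tᵢ,Tⱼ) = Cov(Xᵢ,Xⱼ); the off-diagonal part of the true-score variance is the same as above.
True-score variance = [0.64 + 0.83] − 0.74 = 1.47 − 0.74 = 0.73.
Reliability = 0.73 / 1.26 = 0.579.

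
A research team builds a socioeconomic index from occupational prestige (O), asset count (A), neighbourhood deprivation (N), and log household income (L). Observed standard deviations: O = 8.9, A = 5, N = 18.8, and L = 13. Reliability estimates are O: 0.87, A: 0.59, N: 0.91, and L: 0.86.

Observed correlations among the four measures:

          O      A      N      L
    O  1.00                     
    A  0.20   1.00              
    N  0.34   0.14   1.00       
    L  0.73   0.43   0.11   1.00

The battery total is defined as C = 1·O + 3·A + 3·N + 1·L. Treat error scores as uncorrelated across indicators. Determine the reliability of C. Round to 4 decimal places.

Var(C) = 8.9² + 3²·5² + 3²·18.8² + 13² + 2·[3·8.9·5·0.20 + 3·8.9·18.8·0.34 + 8.9·13·0.73 + 9·5·18.8·0.14 + 3·5·13·0.43 + 3·18.8·13·0.11] = 3654.17 + 1129.54 = 4783.71.
Because errors are independent across components, Cov(Tᵢ,Tⱼ) = Cov(Xᵢ,Xⱼ); the off-diagonal part of the true-score variance is the same as above.
True-score variance = [8.9²·0.87 + 3²·5²·0.59 + 3²·18.8²·0.91 + 13²·0.86] + 1129.54 = 3241.68 + 1129.54 = 4371.22.
Reliability = 4371.22 / 4783.71 = 0.9138.

0.9138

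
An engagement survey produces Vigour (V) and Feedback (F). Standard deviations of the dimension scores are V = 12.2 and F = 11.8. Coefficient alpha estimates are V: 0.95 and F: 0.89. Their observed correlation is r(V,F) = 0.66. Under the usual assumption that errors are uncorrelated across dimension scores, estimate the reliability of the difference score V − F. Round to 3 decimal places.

Var(V−F) = 12.2² + 11.8² − 2·12.2·11.8·0.66 = 288.08 − 190.027 = 98.0528.
Under uncorrelated errors the observed covariances equal the true-score covariances, so only the own-variance terms attenuate.
True-score variance = [12.2²·0.95 + 11.8²·0.89] − 190.027 = 265.322 − 190.027 = 75.2944.
Reliability = 75.2944 / 98.0528 = 0.768.

0.768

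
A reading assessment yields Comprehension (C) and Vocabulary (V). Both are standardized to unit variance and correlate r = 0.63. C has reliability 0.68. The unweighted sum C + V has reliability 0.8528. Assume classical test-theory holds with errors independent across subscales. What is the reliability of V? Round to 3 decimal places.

0.840

Var(C+V) = 2 + 2·0.63 = 3.260.
True-score variance = ρ_C + ρ_V + 2·0.63, so 0.8528 = (0.68 + ρ_V + 1.26) / 3.260.
ρ_V = 0.8528·3.260 − 0.68 − 1.26 = 0.840.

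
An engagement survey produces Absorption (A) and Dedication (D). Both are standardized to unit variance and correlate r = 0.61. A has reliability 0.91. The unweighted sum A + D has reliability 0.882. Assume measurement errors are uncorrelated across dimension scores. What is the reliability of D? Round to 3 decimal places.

0.710

Var(A+D) = 2 + 2·0.61 = 3.220.
True-score variance = ρ_A + ρ_D + 2·0.61, so 0.882 = (0.91 + ρ_D + 1.22) / 3.220.
ρ_D = 0.882·3.220 − 0.91 − 1.22 = 0.710.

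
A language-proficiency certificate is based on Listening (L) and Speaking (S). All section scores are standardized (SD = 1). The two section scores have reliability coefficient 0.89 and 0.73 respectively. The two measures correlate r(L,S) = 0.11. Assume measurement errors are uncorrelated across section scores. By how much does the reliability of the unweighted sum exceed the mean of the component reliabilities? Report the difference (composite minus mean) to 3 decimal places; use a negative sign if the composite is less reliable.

Var(sum) = 2 + 0.22 = 2.22; true-score variance = 1.62 + 0.22 = 1.84; composite reliability = 0.8288.
Mean component reliability = 0.8100.
Difference = 0.8288 − 0.8100 = 0.019.

0.019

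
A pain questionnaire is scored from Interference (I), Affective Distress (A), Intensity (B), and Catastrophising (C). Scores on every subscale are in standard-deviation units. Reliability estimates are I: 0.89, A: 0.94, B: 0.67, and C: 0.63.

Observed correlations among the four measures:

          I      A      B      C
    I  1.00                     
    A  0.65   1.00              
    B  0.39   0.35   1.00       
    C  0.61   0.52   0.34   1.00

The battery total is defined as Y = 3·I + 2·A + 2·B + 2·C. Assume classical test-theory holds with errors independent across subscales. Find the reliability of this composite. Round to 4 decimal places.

0.9202

Var(Y) = 3² + 2² + 2² + 2² + 2·[6·0.65 + 6·0.39 + 6·0.61 + 4·0.35 + 4·0.52 + 4·0.34] = 21 + 29.48 = 50.48.
Under uncorrelated errors the observed covariances equal the true-score covariances, so only the own-variance terms attenuate.
True-score variance = [3²·0.89 + 2²·0.94 + 2²·0.67 + 2²·0.63] + 29.48 = 16.97 + 29.48 = 46.45.
Reliability = 46.45 / 50.48 = 0.9202.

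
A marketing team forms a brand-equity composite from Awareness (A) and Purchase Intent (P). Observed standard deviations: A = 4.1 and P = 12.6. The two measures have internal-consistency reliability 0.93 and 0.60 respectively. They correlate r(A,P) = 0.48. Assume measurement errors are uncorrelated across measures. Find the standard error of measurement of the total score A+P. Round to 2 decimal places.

Var(total) = 175.57 + 49.5936 = 225.164.
True-score variance = 110.889 + 49.5936 = 160.483, so reliability = 0.7127.
Error variance = 225.164 − 160.483 = 64.6807; SEM = √64.6807 = 8.04.

8.04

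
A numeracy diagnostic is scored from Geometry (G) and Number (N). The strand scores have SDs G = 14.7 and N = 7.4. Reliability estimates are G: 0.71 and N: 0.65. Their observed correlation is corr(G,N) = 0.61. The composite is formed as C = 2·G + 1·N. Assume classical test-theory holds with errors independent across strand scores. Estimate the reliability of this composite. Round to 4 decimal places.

Var(C) = 2²·14.7² + 7.4² + 2·[2·14.7·7.4·0.61] = 919.12 + 265.423 = 1184.54.
With uncorrelated errors the cross-covariances are all true-score covariance, so they carry over unchanged; only the diagonal terms shrink to ρᵢσᵢ².
True-score variance = [2²·14.7²·0.71 + 7.4²·0.65] + 265.423 = 649.29 + 265.423 = 914.713.
Reliability = 914.713 / 1184.54 = 0.7722.

0.7722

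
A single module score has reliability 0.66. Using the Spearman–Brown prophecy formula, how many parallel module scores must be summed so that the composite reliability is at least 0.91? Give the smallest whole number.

k ≥ ρ*(1−ρ₁)/(ρ₁(1−ρ*)) = 0.91·0.34 / (0.66·0.09) = 5.209.
Smallest integer k = 6.

6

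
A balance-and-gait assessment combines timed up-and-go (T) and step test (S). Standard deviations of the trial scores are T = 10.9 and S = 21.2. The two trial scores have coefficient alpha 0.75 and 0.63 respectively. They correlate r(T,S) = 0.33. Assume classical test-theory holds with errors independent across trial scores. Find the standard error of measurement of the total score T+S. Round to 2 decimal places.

Var(total) = 568.25 + 152.513 = 720.763.
True-score variance = 372.255 + 152.513 = 524.768, so reliability = 0.7281.
Error variance = 720.763 − 524.768 = 195.995; SEM = √195.995 = 14.00.

14.00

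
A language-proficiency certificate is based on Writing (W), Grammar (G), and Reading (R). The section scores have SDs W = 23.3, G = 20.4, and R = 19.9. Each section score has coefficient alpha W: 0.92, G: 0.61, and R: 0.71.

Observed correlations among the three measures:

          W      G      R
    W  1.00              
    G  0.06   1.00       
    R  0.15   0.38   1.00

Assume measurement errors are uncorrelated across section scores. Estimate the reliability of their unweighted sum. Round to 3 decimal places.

0.828

Var(W+G+R) = 23.3² + 20.4² + 19.9² + 2·[23.3·20.4·0.06 + 23.3·19.9·0.15 + 20.4·19.9·0.38] = 1355.06 + 504.669 = 1859.73.
With uncorrelated errors the cross-covariances are all true-score covariance, so they carry over unchanged; only the diagonal terms shrink to ρᵢσᵢ².
True-score variance = [23.3²·0.92 + 20.4²·0.61 + 19.9²·0.71] + 504.669 = 1034.48 + 504.669 = 1539.15.
Reliability = 1539.15 / 1859.73 = 0.828.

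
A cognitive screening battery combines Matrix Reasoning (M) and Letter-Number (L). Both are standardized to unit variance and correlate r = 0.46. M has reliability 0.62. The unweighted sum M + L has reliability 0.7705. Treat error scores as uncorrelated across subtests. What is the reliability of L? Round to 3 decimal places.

Var(M+L) = 2 + 2·0.46 = 2.920.
True-score variance = ρ_M + ρ_L + 2·0.46, so 0.7705 = (0.62 + ρ_L + 0.92) / 2.920.
ρ_L = 0.7705·2.920 − 0.62 − 0.92 = 0.710.

0.710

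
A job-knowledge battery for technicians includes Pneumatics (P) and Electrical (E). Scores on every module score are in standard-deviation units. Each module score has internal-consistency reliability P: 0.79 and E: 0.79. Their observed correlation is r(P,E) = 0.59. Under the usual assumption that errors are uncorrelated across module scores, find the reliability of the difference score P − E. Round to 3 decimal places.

Var(P−E) = 1 + 1 − 2·0.59 = 2 − 1.18 = 0.82.
Because errors are independent across components, Cov(Tᵢ,Tⱼ) = Cov(Xᵢ,Xⱼ); the off-diagonal part of the true-score variance is the same as above.
True-score variance = [0.79 + 0.79] − 1.18 = 1.58 − 1.18 = 0.4.
Reliability = 0.4 / 0.82 = 0.488.

0.488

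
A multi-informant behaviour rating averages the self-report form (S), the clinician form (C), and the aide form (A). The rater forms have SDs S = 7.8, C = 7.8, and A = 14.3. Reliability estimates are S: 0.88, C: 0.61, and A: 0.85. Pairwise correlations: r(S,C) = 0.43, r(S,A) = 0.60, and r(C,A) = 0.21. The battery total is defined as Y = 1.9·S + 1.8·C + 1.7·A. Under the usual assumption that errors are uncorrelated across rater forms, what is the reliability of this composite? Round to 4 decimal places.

Var(Y) = 1.9²·7.8² + 1.8²·7.8² + 1.7²·14.3² + 2·[3.42·7.8·7.8·0.43 + 3.23·7.8·14.3·0.60 + 3.06·7.8·14.3·0.21] = 1007.73 + 754.623 = 1762.35.
With uncorrelated errors the cross-covariances are all true-score covariance, so they carry over unchanged; only the diagonal terms shrink to ρᵢσᵢ².
True-score variance = [1.9²·7.8²·0.88 + 1.8²·7.8²·0.61 + 1.7²·14.3²·0.85] + 754.623 = 815.85 + 754.623 = 1570.47.
Reliability = 1570.47 / 1762.35 = 0.8911.

0.8911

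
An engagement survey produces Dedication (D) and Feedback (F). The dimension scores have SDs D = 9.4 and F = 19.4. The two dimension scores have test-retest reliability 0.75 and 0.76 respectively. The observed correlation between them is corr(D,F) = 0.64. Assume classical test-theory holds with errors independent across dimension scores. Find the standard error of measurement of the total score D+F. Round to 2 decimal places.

Var(total) = 464.72 + 233.421 = 698.141.
True-score variance = 352.304 + 233.421 = 585.724, so reliability = 0.8390.
Error variance = 698.141 − 585.724 = 112.416; SEM = √112.416 = 10.60.

10.60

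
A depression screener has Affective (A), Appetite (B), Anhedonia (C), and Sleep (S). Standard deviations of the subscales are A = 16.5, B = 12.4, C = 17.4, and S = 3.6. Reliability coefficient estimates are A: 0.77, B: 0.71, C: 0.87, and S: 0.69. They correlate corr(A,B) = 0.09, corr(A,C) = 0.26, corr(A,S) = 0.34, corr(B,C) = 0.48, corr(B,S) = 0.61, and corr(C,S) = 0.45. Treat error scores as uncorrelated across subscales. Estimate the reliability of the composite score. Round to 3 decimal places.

Var(A+B+C+S) = 16.5² + 12.4² + 17.4² + 3.6² + 2·[16.5·12.4·0.09 + 16.5·17.4·0.26 + 16.5·3.6·0.34 + 12.4·17.4·0.48 + 12.4·3.6·0.61 + 17.4·3.6·0.45] = 741.73 + 544.478 = 1286.21.
Under uncorrelated errors the observed covariances equal the true-score covariances, so only the own-variance terms attenuate.
True-score variance = [16.5²·0.77 + 12.4²·0.71 + 17.4²·0.87 + 3.6²·0.69] + 544.478 = 591.146 + 544.478 = 1135.62.
Reliability = 1135.62 / 1286.21 = 0.883.

0.883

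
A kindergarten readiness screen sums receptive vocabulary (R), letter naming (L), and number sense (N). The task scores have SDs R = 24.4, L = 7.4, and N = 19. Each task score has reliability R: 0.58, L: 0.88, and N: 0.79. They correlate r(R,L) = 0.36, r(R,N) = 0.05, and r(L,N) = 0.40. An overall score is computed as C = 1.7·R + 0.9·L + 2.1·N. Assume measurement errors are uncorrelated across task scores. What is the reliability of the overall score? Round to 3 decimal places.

0.730

Var(C) = 1.7²·24.4² + 0.9²·7.4² + 2.1²·19² + 2·[1.53·24.4·7.4·0.36 + 3.57·24.4·19·0.05 + 1.89·7.4·19·0.40] = 3356.96 + 576.997 = 3933.95.
With uncorrelated errors the cross-covariances are all true-score covariance, so they carry over unchanged; only the diagonal terms shrink to ρᵢσᵢ².
True-score variance = [1.7²·24.4²·0.58 + 0.9²·7.4²·0.88 + 2.1²·19²·0.79] + 576.997 = 2294.66 + 576.997 = 2871.66.
Reliability = 2871.66 / 3933.95 = 0.730.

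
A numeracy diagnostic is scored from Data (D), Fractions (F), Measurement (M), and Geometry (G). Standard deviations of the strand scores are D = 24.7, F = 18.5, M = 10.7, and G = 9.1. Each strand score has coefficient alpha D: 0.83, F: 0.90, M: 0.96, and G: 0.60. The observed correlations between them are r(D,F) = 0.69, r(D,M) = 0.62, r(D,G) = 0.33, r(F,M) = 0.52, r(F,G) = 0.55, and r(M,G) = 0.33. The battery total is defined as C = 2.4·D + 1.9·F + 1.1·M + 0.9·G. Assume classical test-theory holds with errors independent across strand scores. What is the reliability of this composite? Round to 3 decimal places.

Var(C) = 2.4²·24.7² + 1.9²·18.5² + 1.1²·10.7² + 0.9²·9.1² + 2·[4.56·24.7·18.5·0.69 + 2.64·24.7·10.7·0.62 + 2.16·24.7·9.1·0.33 + 2.09·18.5·10.7·0.52 + 1.71·18.5·9.1·0.55 + 0.99·10.7·9.1·0.33] = 4955.25 + 4871.66 = 9826.91.
With uncorrelated errors the cross-covariances are all true-score covariance, so they carry over unchanged; only the diagonal terms shrink to ρᵢσᵢ².
True-score variance = [2.4²·24.7²·0.83 + 1.9²·18.5²·0.90 + 1.1²·10.7²·0.96 + 0.9²·9.1²·0.60] + 4871.66 = 4201.93 + 4871.66 = 9073.58.
Reliability = 9073.58 / 9826.91 = 0.923.

0.923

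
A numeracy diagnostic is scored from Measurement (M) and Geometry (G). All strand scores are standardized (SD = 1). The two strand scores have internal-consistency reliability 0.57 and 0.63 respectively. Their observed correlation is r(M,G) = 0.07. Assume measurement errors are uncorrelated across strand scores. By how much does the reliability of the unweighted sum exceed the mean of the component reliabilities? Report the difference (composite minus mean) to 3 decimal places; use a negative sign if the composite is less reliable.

Var(sum) = 2 + 0.14 = 2.14; true-score variance = 1.2 + 0.14 = 1.34; composite reliability = 0.6262.
Mean component reliability = 0.6000.
Difference = 0.6262 − 0.6000 = 0.026.

0.026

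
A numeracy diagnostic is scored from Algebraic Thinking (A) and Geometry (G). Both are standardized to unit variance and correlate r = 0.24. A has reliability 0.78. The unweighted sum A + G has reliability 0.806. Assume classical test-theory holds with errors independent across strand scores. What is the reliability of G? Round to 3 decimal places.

0.739

Var(A+G) = 2 + 2·0.24 = 2.480.
True-score variance = ρ_A + ρ_G + 2·0.24, so 0.806 = (0.78 + ρ_G + 0.48) / 2.480.
ρ_G = 0.806·2.480 − 0.78 − 0.48 = 0.739.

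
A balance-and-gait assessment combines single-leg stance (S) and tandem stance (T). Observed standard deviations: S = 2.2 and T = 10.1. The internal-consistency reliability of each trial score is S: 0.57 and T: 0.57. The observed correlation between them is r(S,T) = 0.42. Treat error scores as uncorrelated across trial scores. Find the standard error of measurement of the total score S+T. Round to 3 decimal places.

Var(total) = 106.85 + 18.6648 = 125.515.
True-score variance = 60.9045 + 18.6648 = 79.5693, so reliability = 0.6339.
Error variance = 125.515 − 79.5693 = 45.9455; SEM = √45.9455 = 6.778.

6.778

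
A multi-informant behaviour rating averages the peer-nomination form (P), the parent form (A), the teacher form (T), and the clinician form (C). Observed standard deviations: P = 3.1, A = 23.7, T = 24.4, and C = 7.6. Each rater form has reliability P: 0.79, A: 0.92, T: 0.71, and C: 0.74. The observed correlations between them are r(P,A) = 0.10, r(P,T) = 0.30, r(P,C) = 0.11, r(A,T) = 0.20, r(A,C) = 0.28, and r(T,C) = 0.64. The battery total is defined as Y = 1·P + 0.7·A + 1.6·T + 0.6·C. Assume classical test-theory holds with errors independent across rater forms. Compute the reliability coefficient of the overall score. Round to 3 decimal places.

Var(Y) = 3.1² + 0.7²·23.7² + 1.6²·24.4² + 0.6²·7.6² + 2·[0.7·3.1·23.7·0.10 + 1.6·3.1·24.4·0.30 + 0.6·3.1·7.6·0.11 + 1.12·23.7·24.4·0.20 + 0.42·23.7·7.6·0.28 + 0.96·24.4·7.6·0.64] = 1829.75 + 615.312 = 2445.07.
Because errors are independent across components, Cov(Tᵢ,Tⱼ) = Cov(Xᵢ,Xⱼ); the off-diagonal part of the true-score variance is the same as above.
True-score variance = [3.1²·0.79 + 0.7²·23.7²·0.92 + 1.6²·24.4²·0.71 + 0.6²·7.6²·0.74] + 615.312 = 1358.32 + 615.312 = 1973.63.
Reliability = 1973.63 / 2445.07 = 0.807.

0.807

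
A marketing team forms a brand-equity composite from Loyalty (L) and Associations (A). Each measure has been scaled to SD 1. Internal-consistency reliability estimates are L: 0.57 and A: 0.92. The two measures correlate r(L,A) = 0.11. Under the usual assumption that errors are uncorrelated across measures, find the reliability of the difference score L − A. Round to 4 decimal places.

0.7135

Var(L−A) = 1 + 1 − 2·0.11 = 2 − 0.22 = 1.78.
Under uncorrelated errors the observed covariances equal the true-score covariances, so only the own-variance terms attenuate.
True-score variance = [0.57 + 0.92] − 0.22 = 1.49 − 0.22 = 1.27.
Reliability = 1.27 / 1.78 = 0.7135.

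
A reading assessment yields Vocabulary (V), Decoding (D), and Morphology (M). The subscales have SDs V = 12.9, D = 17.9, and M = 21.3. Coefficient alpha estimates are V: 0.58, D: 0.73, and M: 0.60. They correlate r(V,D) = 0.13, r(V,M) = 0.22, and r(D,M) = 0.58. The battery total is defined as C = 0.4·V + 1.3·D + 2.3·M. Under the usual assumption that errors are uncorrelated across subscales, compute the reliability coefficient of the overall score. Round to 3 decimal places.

Var(C) = 0.4²·12.9² + 1.3²·17.9² + 2.3²·21.3² + 2·[0.52·12.9·17.9·0.13 + 0.92·12.9·21.3·0.22 + 2.99·17.9·21.3·0.58] = 2968.14 + 1464.84 = 4432.98.
Under uncorrelated errors the observed covariances equal the true-score covariances, so only the own-variance terms attenuate.
True-score variance = [0.4²·12.9²·0.58 + 1.3²·17.9²·0.73 + 2.3²·21.3²·0.60] + 1464.84 = 1850.74 + 1464.84 = 3315.59.
Reliability = 3315.59 / 4432.98 = 0.748.

0.748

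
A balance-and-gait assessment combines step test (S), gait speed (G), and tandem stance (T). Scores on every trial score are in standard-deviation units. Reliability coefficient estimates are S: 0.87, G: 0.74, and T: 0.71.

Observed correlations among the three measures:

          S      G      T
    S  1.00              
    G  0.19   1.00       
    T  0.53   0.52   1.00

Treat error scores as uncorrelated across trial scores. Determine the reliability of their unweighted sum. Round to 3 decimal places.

Var(S+G+T) = 3 + 2·[0.19 + 0.53 + 0.52] = 3 + 2.48 = 5.48.
Under uncorrelated errors the observed covariances equal the true-score covariances, so only the own-variance terms attenuate.
True-score variance = [0.87 + 0.74 + 0.71] + 2.48 = 2.32 + 2.48 = 4.8.
Reliability = 4.8 / 5.48 = 0.876.

0.876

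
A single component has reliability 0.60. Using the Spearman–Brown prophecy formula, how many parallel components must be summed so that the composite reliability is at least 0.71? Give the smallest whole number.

k ≥ ρ*(1−ρ₁)/(ρ₁(1−ρ*)) = 0.71·0.40 / (0.60·0.29) = 1.632.
Smallest integer k = 2.

2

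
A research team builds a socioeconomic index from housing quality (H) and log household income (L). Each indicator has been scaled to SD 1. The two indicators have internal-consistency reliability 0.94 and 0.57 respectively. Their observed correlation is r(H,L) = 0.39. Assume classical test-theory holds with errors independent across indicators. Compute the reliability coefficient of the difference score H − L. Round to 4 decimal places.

0.5984

Var(H−L) = 1 + 1 − 2·0.39 = 2 − 0.78 = 1.22.
Under uncorrelated errors the observed covariances equal the true-score covariances, so only the own-variance terms attenuate.
True-score variance = [0.94 + 0.57] − 0.78 = 1.51 − 0.78 = 0.73.
Reliability = 0.73 / 1.22 = 0.5984.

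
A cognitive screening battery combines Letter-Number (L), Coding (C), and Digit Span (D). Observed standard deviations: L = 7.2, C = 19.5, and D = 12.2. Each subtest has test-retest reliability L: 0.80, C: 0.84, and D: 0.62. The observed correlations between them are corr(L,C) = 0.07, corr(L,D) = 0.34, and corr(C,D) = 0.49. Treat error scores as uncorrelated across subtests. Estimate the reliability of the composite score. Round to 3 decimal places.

Var(L+C+D) = 7.2² + 19.5² + 12.2² + 2·[7.2·19.5·0.07 + 7.2·12.2·0.34 + 19.5·12.2·0.49] = 580.93 + 312.529 = 893.459.
Under uncorrelated errors the observed covariances equal the true-score covariances, so only the own-variance terms attenuate.
True-score variance = [7.2²·0.80 + 19.5²·0.84 + 12.2²·0.62] + 312.529 = 453.163 + 312.529 = 765.692.
Reliability = 765.692 / 893.459 = 0.857.

0.857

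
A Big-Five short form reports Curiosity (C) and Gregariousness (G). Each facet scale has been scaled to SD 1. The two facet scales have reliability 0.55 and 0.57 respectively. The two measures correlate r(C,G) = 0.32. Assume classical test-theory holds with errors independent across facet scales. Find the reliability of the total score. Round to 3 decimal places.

0.667

Var(C+G) = 2 + 2·[0.32] = 2 + 0.64 = 2.64.
Because errors are independent across components, Cov(Tᵢ,Tⱼ) = Cov(Xᵢ,Xⱼ); the off-diagonal part of the true-score variance is the same as above.
True-score variance = [0.55 + 0.57] + 0.64 = 1.12 + 0.64 = 1.76.
Reliability = 1.76 / 2.64 = 0.667.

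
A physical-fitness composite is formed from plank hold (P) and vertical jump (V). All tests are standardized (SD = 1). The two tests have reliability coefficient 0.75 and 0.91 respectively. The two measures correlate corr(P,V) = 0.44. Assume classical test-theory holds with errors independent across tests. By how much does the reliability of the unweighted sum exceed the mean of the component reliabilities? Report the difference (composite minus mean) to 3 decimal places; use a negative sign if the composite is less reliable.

Var(sum) = 2 + 0.88 = 2.88; true-score variance = 1.66 + 0.88 = 2.54; composite reliability = 0.8819.
Mean component reliability = 0.8300.
Difference = 0.8819 − 0.8300 = 0.052.

0.052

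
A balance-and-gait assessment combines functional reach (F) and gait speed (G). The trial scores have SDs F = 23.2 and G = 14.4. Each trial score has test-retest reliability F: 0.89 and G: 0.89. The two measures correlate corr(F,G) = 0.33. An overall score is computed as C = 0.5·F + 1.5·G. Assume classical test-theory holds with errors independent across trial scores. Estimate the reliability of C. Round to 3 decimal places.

Var(C) = 0.5²·23.2² + 1.5²·14.4² + 2·[0.75·23.2·14.4·0.33] = 601.12 + 165.37 = 766.49.
Under uncorrelated errors the observed covariances equal the true-score covariances, so only the own-variance terms attenuate.
True-score variance = [0.5²·23.2²·0.89 + 1.5²·14.4²·0.89] + 165.37 = 534.997 + 165.37 = 700.366.
Reliability = 700.366 / 766.49 = 0.914.

0.914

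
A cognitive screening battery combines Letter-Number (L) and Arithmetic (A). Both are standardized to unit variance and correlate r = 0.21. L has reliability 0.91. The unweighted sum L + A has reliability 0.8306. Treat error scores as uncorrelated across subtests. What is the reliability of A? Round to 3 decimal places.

0.680

Var(L+A) = 2 + 2·0.21 = 2.420.
True-score variance = ρ_L + ρ_A + 2·0.21, so 0.8306 = (0.91 + ρ_A + 0.42) / 2.420.
ρ_A = 0.8306·2.420 − 0.91 − 0.42 = 0.680.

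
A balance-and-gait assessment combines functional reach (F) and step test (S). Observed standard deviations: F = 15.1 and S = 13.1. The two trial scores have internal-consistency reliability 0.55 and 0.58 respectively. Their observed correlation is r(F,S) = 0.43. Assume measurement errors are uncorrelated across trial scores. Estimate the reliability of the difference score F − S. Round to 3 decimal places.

0.239

Var(F−S) = 15.1² + 13.1² − 2·15.1·13.1·0.43 = 399.62 − 170.117 = 229.503.
With uncorrelated errors the cross-covariances are all true-score covariance, so they carry over unchanged; only the diagonal terms shrink to ρᵢσᵢ².
True-score variance = [15.1²·0.55 + 13.1²·0.58] − 170.117 = 224.939 − 170.117 = 54.8227.
Reliability = 54.8227 / 229.503 = 0.239.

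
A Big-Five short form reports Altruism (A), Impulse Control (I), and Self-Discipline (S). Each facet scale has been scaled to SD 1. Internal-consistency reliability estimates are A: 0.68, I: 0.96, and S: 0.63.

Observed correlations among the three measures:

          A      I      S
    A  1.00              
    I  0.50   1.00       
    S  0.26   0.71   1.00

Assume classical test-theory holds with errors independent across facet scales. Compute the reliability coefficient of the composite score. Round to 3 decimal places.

Var(A+I+S) = 3 + 2·[0.50 + 0.26 + 0.71] = 3 + 2.94 = 5.94.
Under uncorrelated errors the observed covariances equal the true-score covariances, so only the own-variance terms attenuate.
True-score variance = [0.68 + 0.96 + 0.63] + 2.94 = 2.27 + 2.94 = 5.21.
Reliability = 5.21 / 5.94 = 0.877.

0.877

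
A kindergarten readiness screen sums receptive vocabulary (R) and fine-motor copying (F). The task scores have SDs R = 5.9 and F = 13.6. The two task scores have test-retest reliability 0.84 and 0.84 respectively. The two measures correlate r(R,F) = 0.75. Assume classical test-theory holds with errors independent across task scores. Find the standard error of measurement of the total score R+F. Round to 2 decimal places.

5.93

Var(total) = 219.77 + 120.36 = 340.13.
True-score variance = 184.607 + 120.36 = 304.967, so reliability = 0.8966.
Error variance = 340.13 − 304.967 = 35.1632; SEM = √35.1632 = 5.93.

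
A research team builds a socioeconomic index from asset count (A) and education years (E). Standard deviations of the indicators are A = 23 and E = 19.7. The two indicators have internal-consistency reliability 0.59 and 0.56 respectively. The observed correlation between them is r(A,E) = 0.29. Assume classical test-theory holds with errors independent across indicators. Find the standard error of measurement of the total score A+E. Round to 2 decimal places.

19.69

Var(total) = 917.09 + 262.798 = 1179.89.
True-score variance = 529.44 + 262.798 = 792.238, so reliability = 0.6715.
Error variance = 1179.89 − 792.238 = 387.65; SEM = √387.65 = 19.69.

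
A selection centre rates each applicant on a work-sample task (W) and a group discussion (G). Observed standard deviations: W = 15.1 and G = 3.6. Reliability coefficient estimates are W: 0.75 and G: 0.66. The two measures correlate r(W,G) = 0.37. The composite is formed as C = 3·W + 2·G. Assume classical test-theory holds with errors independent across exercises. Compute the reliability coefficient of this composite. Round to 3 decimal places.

Var(C) = 3²·15.1² + 2²·3.6² + 2·[6·15.1·3.6·0.37] = 2103.93 + 241.358 = 2345.29.
Under uncorrelated errors the observed covariances equal the true-score covariances, so only the own-variance terms attenuate.
True-score variance = [3²·15.1²·0.75 + 2²·3.6²·0.66] + 241.358 = 1573.28 + 241.358 = 1814.64.
Reliability = 1814.64 / 2345.29 = 0.774.

0.774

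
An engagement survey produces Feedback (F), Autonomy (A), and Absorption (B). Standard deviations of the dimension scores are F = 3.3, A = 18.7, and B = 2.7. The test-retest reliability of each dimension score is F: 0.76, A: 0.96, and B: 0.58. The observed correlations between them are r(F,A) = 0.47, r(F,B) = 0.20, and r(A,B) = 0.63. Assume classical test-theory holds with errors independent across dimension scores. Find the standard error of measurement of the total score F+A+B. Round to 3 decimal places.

Var(total) = 367.87 + 125.189 = 493.059.
True-score variance = 348.207 + 125.189 = 473.396, so reliability = 0.9601.
Error variance = 493.059 − 473.396 = 19.663; SEM = √19.663 = 4.434.

4.434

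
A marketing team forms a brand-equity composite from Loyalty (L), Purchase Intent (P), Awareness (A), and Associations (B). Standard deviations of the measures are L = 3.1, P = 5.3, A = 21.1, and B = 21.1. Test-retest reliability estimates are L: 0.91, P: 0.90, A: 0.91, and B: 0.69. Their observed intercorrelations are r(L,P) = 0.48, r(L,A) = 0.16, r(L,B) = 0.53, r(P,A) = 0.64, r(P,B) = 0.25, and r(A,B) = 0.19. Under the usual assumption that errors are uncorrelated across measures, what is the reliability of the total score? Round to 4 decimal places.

Var(L+P+A+B) = 3.1² + 5.3² + 21.1² + 21.1² + 2·[3.1·5.3·0.48 + 3.1·21.1·0.16 + 3.1·21.1·0.53 + 5.3·21.1·0.64 + 5.3·21.1·0.25 + 21.1·21.1·0.19] = 928.12 + 474.276 = 1402.4.
Because errors are independent across components, Cov(Tᵢ,Tⱼ) = Cov(Xᵢ,Xⱼ); the off-diagonal part of the true-score variance is the same as above.
True-score variance = [3.1²·0.91 + 5.3²·0.90 + 21.1²·0.91 + 21.1²·0.69] + 474.276 = 746.362 + 474.276 = 1220.64.
Reliability = 1220.64 / 1402.4 = 0.8704.

0.8704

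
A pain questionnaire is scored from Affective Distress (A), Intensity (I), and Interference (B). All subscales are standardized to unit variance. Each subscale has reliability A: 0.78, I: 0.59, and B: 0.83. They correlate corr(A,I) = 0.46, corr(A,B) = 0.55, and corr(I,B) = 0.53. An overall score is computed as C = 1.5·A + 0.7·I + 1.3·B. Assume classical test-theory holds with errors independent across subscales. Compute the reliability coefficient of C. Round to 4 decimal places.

0.8844

Var(C) = 1.5² + 0.7² + 1.3² + 2·[1.05·0.46 + 1.95·0.55 + 0.91·0.53] = 4.43 + 4.0756 = 8.5056.
Under uncorrelated errors the observed covariances equal the true-score covariances, so only the own-variance terms attenuate.
True-score variance = [1.5²·0.78 + 0.7²·0.59 + 1.3²·0.83] + 4.0756 = 3.4468 + 4.0756 = 7.5224.
Reliability = 7.5224 / 8.5056 = 0.8844.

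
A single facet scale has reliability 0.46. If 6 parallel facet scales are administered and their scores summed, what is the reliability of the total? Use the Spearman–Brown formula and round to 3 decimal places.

0.836

ρ_k = kρ / (1 + (k−1)ρ) = 6·0.46 / (1 + 5·0.46) = 2.760 / 3.300 = 0.836.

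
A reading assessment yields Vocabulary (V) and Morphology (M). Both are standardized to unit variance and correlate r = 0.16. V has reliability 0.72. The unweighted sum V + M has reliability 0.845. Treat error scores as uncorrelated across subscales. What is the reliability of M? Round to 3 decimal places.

0.920

Var(V+M) = 2 + 2·0.16 = 2.320.
True-score variance = ρ_V + ρ_M + 2·0.16, so 0.845 = (0.72 + ρ_M + 0.32) / 2.320.
ρ_M = 0.845·2.320 − 0.72 − 0.32 = 0.920.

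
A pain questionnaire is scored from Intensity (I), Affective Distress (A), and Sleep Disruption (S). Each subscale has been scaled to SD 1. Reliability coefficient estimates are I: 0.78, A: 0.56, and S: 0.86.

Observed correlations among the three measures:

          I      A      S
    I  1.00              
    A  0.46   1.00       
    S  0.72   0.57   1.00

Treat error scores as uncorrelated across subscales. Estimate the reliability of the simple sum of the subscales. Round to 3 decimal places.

Var(I+A+S) = 3 + 2·[0.46 + 0.72 + 0.57] = 3 + 3.5 = 6.5.
Because errors are independent across components, Cov(Tᵢ,Tⱼ) = Cov(Xᵢ,Xⱼ); the off-diagonal part of the true-score variance is the same as above.
True-score variance = [0.78 + 0.56 + 0.86] + 3.5 = 2.2 + 3.5 = 5.7.
Reliability = 5.7 / 6.5 = 0.877.

0.877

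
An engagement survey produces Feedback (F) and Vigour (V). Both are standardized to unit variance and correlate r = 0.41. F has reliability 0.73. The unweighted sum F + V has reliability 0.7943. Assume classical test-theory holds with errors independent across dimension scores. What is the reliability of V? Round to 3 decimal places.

Var(F+V) = 2 + 2·0.41 = 2.820.
True-score variance = ρ_F + ρ_V + 2·0.41, so 0.7943 = (0.73 + ρ_V + 0.82) / 2.820.
ρ_V = 0.7943·2.820 − 0.73 − 0.82 = 0.690.

0.690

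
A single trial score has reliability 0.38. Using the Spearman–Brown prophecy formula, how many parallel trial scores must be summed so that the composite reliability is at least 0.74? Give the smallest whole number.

5

k ≥ ρ*(1−ρ₁)/(ρ₁(1−ρ*)) = 0.74·0.62 / (0.38·0.26) = 4.644.
Smallest integer k = 5.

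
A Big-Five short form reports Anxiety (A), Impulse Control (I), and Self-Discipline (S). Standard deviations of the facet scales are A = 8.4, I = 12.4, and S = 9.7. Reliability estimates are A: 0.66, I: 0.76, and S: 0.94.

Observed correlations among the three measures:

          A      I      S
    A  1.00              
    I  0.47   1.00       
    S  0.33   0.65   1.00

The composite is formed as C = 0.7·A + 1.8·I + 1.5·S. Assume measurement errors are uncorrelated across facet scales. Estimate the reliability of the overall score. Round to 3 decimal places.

Var(C) = 0.7²·8.4² + 1.8²·12.4² + 1.5²·9.7² + 2·[1.26·8.4·12.4·0.47 + 1.05·8.4·9.7·0.33 + 2.7·12.4·9.7·0.65] = 744.459 + 602.016 = 1346.47.
Under uncorrelated errors the observed covariances equal the true-score covariances, so only the own-variance terms attenuate.
True-score variance = [0.7²·8.4²·0.66 + 1.8²·12.4²·0.76 + 1.5²·9.7²·0.94] + 602.016 = 600.438 + 602.016 = 1202.45.
Reliability = 1202.45 / 1346.47 = 0.893.

0.893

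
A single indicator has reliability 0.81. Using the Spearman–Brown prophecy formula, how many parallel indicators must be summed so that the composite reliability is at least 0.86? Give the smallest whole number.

2

k ≥ ρ*(1−ρ₁)/(ρ₁(1−ρ*)) = 0.86·0.19 / (0.81·0.14) = 1.441.
Smallest integer k = 2.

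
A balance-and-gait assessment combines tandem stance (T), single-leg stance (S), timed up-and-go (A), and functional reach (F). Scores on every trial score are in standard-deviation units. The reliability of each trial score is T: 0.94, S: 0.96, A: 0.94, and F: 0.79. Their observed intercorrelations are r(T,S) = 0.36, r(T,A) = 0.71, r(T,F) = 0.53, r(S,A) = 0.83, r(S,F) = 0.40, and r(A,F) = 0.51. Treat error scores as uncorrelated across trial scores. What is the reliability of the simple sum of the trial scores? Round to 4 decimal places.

Var(T+S+A+F) = 4 + 2·[0.36 + 0.71 + 0.53 + 0.83 + 0.40 + 0.51] = 4 + 6.68 = 10.68.
Under uncorrelated errors the observed covariances equal the true-score covariances, so only the own-variance terms attenuate.
True-score variance = [0.94 + 0.96 + 0.94 + 0.79] + 6.68 = 3.63 + 6.68 = 10.31.
Reliability = 10.31 / 10.68 = 0.9654.

0.9654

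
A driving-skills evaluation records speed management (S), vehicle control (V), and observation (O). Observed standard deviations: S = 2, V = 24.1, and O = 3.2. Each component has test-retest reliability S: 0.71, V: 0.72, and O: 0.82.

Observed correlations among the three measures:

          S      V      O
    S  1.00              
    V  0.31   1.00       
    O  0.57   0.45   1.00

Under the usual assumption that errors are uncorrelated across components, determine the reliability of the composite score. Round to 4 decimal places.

0.7639

Var(S+V+O) = 2² + 24.1² + 3.2² + 2·[2·24.1·0.31 + 2·3.2·0.57 + 24.1·3.2·0.45] = 595.05 + 106.588 = 701.638.
Because errors are independent across components, Cov(Tᵢ,Tⱼ) = Cov(Xᵢ,Xⱼ); the off-diagonal part of the true-score variance is the same as above.
True-score variance = [2²·0.71 + 24.1²·0.72 + 3.2²·0.82] + 106.588 = 429.42 + 106.588 = 536.008.
Reliability = 536.008 / 701.638 = 0.7639.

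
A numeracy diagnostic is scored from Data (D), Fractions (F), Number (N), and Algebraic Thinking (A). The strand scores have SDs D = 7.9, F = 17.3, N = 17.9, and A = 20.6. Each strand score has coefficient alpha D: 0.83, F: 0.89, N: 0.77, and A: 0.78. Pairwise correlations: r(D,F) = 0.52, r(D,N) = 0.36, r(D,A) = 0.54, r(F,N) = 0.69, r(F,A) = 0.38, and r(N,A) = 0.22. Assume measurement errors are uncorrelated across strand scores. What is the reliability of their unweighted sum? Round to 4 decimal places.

Var(D+F+N+A) = 7.9² + 17.3² + 17.9² + 20.6² + 2·[7.9·17.3·0.52 + 7.9·17.9·0.36 + 7.9·20.6·0.54 + 17.3·17.9·0.69 + 17.3·20.6·0.38 + 17.9·20.6·0.22] = 1106.47 + 1280.15 = 2386.62.
Under uncorrelated errors the observed covariances equal the true-score covariances, so only the own-variance terms attenuate.
True-score variance = [7.9²·0.83 + 17.3²·0.89 + 17.9²·0.77 + 20.6²·0.78] + 1280.15 = 895.885 + 1280.15 = 2176.04.
Reliability = 2176.04 / 2386.62 = 0.9118.

0.9118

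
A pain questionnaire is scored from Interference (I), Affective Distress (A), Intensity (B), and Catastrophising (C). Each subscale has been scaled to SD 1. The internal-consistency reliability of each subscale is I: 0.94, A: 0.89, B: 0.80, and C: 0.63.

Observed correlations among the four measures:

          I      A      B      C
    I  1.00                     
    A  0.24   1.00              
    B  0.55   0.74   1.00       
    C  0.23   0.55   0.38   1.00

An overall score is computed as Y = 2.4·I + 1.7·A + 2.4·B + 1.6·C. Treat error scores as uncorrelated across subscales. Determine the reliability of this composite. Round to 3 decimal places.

0.929

Var(Y) = 2.4² + 1.7² + 2.4² + 1.6² + 2·[4.08·0.24 + 5.76·0.55 + 3.84·0.23 + 4.08·0.74 + 2.72·0.55 + 3.84·0.38] = 16.97 + 22.0096 = 38.9796.
With uncorrelated errors the cross-covariances are all true-score covariance, so they carry over unchanged; only the diagonal terms shrink to ρᵢσᵢ².
True-score variance = [2.4²·0.94 + 1.7²·0.89 + 2.4²·0.80 + 1.6²·0.63] + 22.0096 = 14.2073 + 22.0096 = 36.2169.
Reliability = 36.2169 / 38.9796 = 0.929.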